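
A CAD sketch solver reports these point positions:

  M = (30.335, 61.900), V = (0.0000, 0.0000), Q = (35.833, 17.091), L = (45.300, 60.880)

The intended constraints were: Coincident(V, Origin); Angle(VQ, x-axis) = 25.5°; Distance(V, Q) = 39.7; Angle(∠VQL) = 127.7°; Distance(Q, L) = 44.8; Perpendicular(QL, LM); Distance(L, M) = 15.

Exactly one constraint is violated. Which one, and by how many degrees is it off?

Perpendicular(QL, LM) — off by 8.30°.

V = (0.00, 0.00) ✓; VQ at 25.50° ✓; |VQ| = 39.70 ✓; ∠VQL = 127.7° ✓; |QL| = 44.80 ✓; ∠(QL, LM) = 98.30° ✗; |LM| = 15.00 ✓.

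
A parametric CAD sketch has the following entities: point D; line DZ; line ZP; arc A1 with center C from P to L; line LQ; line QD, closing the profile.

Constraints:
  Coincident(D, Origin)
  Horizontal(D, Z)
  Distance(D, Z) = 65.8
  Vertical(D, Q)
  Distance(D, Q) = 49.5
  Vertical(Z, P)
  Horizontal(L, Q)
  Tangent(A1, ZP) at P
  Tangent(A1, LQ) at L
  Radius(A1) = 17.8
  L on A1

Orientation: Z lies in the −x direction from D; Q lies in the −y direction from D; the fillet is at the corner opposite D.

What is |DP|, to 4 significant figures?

73.04

D is at the origin; DZ is horizontal with |DZ| = 65.8 and Z on the −x side, so Z = (-65.80, 0.000). D and Q share the same x with |DQ| = 49.5 and Q on the −y side, so Q = (0.000, -49.50). The virtual corner opposite D is at (-65.80, -49.50). Tangency of A1 to ZP means the radius CP is perpendicular to ZP and tangency of A1 to LQ means the radius CL is perpendicular to LQ, with radius 17.8, so the center C sits 17.8 in from both sides at C = (-48.00, -31.70). That places the tangent points at P = (-65.80, -31.70) on ZP and L = (-48.00, -49.50) on LQ. Then |DP| = |P − D| = 73.04.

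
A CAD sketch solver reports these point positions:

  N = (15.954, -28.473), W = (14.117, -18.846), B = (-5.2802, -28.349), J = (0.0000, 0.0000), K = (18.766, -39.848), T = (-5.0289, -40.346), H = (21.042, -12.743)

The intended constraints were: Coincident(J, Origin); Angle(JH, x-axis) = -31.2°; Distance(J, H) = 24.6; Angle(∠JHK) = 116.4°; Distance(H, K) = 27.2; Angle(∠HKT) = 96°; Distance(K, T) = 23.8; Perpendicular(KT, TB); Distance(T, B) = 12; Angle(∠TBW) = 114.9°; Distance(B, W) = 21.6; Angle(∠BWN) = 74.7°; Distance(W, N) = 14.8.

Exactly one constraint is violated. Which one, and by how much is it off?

Distance(W, N) = 14.8 — off by 5.00.

J = (0.00, 0.00) ✓; JH at -31.20° ✓; |JH| = 24.60 ✓; ∠JHK = 116.4° ✓; |HK| = 27.20 ✓; ∠HKT = 96.00° ✓; |KT| = 23.80 ✓; ∠(KT, TB) = 90.00° ✓; |TB| = 12.00 ✓; ∠TBW = 114.9° ✓; |BW| = 21.60 ✓; ∠BWN = 74.70° ✓; |WN| = 9.801 ✗.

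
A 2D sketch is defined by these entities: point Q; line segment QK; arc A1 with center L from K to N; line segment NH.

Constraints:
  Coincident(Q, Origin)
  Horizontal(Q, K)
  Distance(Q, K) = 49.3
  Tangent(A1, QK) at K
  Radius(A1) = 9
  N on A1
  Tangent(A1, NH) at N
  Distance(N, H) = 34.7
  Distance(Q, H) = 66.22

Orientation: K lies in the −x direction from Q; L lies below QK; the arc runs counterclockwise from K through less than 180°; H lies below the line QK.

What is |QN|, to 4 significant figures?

59.08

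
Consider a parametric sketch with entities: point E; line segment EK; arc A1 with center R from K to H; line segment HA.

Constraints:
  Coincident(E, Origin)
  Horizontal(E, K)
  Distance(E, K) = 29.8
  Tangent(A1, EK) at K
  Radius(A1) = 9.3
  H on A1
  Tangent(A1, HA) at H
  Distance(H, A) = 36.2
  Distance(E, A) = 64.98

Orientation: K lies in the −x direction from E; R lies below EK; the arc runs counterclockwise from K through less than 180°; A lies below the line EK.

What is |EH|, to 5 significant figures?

38.963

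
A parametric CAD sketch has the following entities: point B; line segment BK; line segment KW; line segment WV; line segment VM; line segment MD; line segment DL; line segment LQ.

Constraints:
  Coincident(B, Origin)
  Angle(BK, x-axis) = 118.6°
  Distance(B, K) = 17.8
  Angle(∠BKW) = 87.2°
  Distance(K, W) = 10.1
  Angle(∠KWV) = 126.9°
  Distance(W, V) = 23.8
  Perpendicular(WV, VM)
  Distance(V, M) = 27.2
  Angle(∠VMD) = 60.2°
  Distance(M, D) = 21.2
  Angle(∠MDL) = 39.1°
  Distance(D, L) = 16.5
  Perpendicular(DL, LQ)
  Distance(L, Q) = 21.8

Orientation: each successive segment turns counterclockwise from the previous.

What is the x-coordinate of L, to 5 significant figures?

-5.2869

∠VMD = 60.2° gives MD at 114.30° from the x-axis; with |MD| = 21.2, D = (-1.0720, 3.3902). ∠MDL = 39.1° gives DL at -104.80° from the x-axis; with |DL| = 16.5, L = (-5.2869, -12.562). So L.x = -5.2869.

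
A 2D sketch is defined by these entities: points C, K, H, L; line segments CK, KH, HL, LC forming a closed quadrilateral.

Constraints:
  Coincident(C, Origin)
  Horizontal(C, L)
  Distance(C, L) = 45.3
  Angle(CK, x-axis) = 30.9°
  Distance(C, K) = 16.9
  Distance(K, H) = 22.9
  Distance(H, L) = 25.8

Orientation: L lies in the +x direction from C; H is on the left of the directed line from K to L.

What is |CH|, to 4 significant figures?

39.74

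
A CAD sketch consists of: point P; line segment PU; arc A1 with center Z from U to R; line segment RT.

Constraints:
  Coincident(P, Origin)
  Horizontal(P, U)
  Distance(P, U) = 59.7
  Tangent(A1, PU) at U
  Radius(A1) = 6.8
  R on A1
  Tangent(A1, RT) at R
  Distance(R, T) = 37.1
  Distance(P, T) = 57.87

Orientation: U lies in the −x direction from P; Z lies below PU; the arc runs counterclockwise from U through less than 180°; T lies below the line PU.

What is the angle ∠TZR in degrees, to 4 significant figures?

79.61°

Checks: ∠(ZU, UP) = 90.00° ✓; |ZU| = 6.800 ✓; |ZR| = 6.800 ✓; ∠(ZR, RT) = 90.00° ✓; |RT| = 37.10 ✓; |PT| = 57.87 ✓.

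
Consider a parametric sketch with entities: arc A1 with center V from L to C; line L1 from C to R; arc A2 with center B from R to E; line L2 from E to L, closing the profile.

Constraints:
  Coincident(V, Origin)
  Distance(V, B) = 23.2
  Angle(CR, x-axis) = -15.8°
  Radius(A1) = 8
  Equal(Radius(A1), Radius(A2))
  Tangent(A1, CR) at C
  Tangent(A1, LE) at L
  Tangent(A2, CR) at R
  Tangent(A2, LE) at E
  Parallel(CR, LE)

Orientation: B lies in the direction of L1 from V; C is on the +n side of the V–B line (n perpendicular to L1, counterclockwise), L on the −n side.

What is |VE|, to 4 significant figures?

24.54

The slot axis is L1's direction at -15.8°, so u = (cos -15.8°, sin -15.8°) = (0.9622, -0.2723) and n = (−sin -15.8°, cos -15.8°) = (0.2723, 0.9622). V is at the origin and B lies 23.2 along u from V, so B = 23.2·u = (22.32, -6.317). Tangency of A1 to both parallel lines with radius 8.0 puts C and L at V ± 8.0·n: C = (2.178, 7.698), L = (-2.178, -7.698). Equal radii place R and E the same way about B: R = B + 8.0·n = (24.50, 1.381), E = B − 8.0·n = (20.15, -14.01). Then |VE| = |E − V| = 24.54.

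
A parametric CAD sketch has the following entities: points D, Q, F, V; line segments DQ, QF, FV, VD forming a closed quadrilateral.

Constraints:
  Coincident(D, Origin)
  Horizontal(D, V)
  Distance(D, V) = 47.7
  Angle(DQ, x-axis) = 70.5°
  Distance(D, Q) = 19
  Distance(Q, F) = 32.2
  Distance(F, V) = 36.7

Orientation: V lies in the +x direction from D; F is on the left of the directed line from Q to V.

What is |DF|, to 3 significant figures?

48.3

D is at the origin; DV is horizontal with |DV| = 47.7 and V in +x, so V = (47.7, 0). DQ runs at 70.5° with |DQ| = 19.0, so Q = (6.34, 17.9). F is determined by |QF| = 32.2 and |FV| = 36.7 together: it lies at the intersection of circle(Q, 32.2) and circle(V, 36.7). With |QV| = 45.1, the foot of the radical line on QV is 19.1 from Q and the perpendicular offset is √(32.2² − 19.1²) = 25.9. Taking the left-of-QV solution: F = (34.2, 34.1).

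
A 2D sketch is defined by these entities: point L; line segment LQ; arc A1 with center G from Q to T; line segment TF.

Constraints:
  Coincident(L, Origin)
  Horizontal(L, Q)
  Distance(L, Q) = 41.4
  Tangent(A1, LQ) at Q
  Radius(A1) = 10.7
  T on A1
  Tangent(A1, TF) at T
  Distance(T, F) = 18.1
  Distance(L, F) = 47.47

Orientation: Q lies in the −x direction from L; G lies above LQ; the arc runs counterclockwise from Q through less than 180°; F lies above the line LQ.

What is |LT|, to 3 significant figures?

33.9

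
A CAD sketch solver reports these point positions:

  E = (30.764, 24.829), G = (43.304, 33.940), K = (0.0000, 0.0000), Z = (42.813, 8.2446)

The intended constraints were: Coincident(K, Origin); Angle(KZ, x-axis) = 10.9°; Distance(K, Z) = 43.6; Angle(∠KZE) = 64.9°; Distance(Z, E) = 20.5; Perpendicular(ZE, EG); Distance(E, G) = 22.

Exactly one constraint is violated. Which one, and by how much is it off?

Distance(E, G) = 22 — off by 6.50.

K = (0.00, 0.00) ✓; KZ at 10.90° ✓; |KZ| = 43.60 ✓; ∠KZE = 64.90° ✓; |ZE| = 20.50 ✓; ∠(ZE, EG) = 90.00° ✓; |EG| = 15.50 ✗.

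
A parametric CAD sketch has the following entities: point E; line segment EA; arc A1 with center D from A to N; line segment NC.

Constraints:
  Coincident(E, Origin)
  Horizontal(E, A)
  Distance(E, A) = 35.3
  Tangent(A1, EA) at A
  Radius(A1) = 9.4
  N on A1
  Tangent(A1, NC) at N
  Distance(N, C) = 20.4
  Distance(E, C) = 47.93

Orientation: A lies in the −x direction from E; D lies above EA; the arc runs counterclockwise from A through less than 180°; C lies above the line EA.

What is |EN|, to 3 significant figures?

30.1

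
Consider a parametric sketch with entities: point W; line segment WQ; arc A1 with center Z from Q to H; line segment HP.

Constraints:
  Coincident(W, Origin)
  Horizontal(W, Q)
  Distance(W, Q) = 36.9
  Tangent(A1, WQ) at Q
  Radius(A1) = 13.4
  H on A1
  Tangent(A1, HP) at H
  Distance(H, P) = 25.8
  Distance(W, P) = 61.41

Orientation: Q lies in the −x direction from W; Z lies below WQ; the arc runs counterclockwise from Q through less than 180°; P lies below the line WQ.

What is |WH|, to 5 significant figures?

52.509

W is at the origin; WQ is horizontal with |WQ| = 36.9 and Q on the −x side, so Q = (-36.900, 0.0000). The tangent condition forces ZQ to be normal to WQ, so Z = Q + (0, -13.4) = (-36.900, -13.400). Since ZH ⟂ HP (tangency), |ZP| = √(13.4² + 25.8²) = 29.072 regardless of where H sits on A1. So P lies on both circle(W, 61.41) and circle(Z, 29.072); the below-WQ intersection is P = (-45.590, -41.143). H is the foot of the tangent from P: H = (-50.094, -15.740).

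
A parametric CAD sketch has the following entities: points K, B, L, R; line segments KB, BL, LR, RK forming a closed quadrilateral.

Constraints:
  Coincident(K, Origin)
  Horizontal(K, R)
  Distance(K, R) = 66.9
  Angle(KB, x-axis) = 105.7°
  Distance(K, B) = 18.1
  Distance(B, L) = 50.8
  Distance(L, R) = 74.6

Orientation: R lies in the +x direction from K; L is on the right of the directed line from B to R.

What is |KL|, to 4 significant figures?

33.13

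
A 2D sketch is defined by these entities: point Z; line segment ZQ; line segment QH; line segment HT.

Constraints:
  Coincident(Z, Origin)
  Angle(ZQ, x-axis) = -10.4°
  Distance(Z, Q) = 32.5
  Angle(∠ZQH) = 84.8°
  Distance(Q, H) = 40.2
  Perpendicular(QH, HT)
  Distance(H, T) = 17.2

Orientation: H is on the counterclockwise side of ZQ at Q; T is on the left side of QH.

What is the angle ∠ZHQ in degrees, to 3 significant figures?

41.0°

Z is at the origin; ZQ runs at -10.4° with length 32.5, so Q = 32.5·(cos -10.4°, sin -10.4°) = (32.0, -5.87). ∠ZQH = 84.8°, so QH runs at -10.4° + (180° − 84.8°) = 84.8° from the x-axis; with |QH| = 40.2, H = Q + 40.2·(cos 84.8°, sin 84.8°) = (35.6, 34.2). Then cos ∠ZHQ = HZ·HQ / (|HZ||HQ|), giving 41.0°.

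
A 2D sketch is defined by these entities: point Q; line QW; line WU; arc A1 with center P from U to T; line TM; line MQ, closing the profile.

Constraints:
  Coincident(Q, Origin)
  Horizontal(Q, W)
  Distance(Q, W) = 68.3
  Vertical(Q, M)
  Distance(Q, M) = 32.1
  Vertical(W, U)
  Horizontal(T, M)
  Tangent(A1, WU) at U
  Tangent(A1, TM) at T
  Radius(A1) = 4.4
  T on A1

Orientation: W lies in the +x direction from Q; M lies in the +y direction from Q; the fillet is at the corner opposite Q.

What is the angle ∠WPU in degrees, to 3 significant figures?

81.0°

Q is at the origin; Q and W share the same y with |QW| = 68.3 and W on the +x side, so W = (68.3, 0.00). Q and M share the same x with |QM| = 32.1 and M on the +y side, so M = (0.00, 32.1). The virtual corner opposite Q is at (68.3, 32.1). The tangent condition forces PU to be normal to WU and the tangent condition forces PT to be normal to TM, with radius 4.4, so the center P sits 4.4 in from both sides at P = (63.9, 27.7). That places the tangent points at U = (68.3, 27.7) on WU and T = (63.9, 32.1) on TM. Then cos ∠WPU = PW·PU / (|PW||PU|), giving 81.0°.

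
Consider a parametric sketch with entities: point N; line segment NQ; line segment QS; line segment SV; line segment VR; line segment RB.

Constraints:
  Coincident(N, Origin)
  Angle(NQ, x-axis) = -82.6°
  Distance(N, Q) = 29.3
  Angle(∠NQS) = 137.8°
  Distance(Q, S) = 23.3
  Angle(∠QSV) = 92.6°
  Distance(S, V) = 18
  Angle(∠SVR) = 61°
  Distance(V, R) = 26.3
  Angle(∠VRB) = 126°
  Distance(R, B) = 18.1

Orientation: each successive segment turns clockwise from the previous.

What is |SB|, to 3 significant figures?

28.2

N is at the origin; NQ runs at -82.6° with length 29.3, so Q = (3.77, -29.1). ∠NQS = 137.8° gives QS at -125° from the x-axis; with |QS| = 23.3, S = (-9.52, -48.2). ∠QSV = 92.6° gives SV at 148° from the x-axis; with |SV| = 18.0, V = (-24.8, -38.6). ∠SVR = 61.0° gives VR at 28.8° from the x-axis; with |VR| = 26.3, R = (-1.71, -25.9). ∠VRB = 126.0° gives RB at -25.2° from the x-axis; with |RB| = 18.1, B = (14.7, -33.6). Then |SB| = |B − S| = 28.2.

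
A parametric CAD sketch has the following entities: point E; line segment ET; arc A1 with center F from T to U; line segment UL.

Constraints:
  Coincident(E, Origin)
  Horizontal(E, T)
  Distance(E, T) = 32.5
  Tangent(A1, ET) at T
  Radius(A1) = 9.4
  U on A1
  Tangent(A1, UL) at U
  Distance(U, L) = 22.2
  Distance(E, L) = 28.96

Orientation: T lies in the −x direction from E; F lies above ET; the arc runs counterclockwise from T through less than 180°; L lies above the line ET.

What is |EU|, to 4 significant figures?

24.63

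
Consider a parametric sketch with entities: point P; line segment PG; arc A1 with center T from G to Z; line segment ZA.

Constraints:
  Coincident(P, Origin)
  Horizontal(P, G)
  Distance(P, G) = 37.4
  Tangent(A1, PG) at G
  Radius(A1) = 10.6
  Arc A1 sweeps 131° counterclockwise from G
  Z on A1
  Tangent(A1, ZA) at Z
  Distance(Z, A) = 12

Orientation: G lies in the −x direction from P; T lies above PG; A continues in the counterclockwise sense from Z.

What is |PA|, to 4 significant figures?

45.80

P is at the origin; P and G share the same y with |PG| = 37.4 and G on the −x side, so G = (-37.40, 0.000). The tangent condition forces TG to be normal to PG, so T = G + (0, 10.6) = (-37.40, 10.60). On A1, G sits at bearing -90° from T; a 131° counterclockwise sweep puts Z at bearing 41°, so Z = T + 10.6·(cos 41°, sin 41°) = (-29.40, 17.55). Tangency of A1 to ZA means the radius TZ is perpendicular to ZA, so ZA runs along (−sin 41°, cos 41°); with |ZA| = 12.0, A = (-37.27, 26.61). Then |PA| = |A − P| = 45.80.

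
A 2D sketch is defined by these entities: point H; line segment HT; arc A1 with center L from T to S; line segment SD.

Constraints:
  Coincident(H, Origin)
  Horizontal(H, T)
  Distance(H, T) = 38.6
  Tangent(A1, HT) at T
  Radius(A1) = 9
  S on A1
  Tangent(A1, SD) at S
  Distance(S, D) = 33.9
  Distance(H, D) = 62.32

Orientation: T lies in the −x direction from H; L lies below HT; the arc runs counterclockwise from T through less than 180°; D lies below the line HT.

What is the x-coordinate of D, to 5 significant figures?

-44.565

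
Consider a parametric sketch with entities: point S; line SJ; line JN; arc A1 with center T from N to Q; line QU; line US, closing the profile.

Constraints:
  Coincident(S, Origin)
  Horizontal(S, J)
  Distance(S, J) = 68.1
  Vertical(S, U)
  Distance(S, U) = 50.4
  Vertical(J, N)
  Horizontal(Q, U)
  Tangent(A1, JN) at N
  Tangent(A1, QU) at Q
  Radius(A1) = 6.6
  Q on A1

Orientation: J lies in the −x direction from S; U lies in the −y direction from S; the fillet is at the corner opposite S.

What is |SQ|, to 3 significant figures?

79.5

The virtual corner opposite S is at (-68.1, -50.4). Since A1 is tangent to JN there, TN ⟂ JN and tangency of A1 to QU means the radius TQ is perpendicular to QU, with radius 6.6, so the center T sits 6.6 in from both sides at T = (-61.5, -43.8). That places the tangent points at N = (-68.1, -43.8) on JN and Q = (-61.5, -50.4) on QU. Then |SQ| = |Q − S| = 79.5.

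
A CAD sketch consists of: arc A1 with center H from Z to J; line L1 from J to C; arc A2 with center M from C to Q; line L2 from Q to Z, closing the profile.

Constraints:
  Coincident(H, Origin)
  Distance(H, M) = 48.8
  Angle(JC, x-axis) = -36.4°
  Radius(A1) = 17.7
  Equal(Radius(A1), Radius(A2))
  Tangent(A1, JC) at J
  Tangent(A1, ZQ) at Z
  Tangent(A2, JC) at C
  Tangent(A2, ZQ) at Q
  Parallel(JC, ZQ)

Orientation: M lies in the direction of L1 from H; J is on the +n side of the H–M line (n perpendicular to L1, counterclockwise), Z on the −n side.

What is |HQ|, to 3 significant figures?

51.9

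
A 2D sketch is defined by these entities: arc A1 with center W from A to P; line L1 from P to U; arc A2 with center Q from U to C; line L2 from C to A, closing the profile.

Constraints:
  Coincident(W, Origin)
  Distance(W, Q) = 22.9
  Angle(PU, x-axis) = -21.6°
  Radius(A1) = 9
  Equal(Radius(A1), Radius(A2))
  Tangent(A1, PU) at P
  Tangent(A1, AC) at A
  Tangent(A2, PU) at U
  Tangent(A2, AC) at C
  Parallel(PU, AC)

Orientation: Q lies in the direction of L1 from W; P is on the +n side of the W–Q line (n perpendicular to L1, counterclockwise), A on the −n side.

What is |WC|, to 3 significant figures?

24.6

The slot axis is L1's direction at -21.6°, so u = (cos -21.6°, sin -21.6°) = (0.930, -0.368) and n = (−sin -21.6°, cos -21.6°) = (0.368, 0.930). W is at the origin and Q lies 22.9 along u from W, so Q = 22.9·u = (21.3, -8.43). Tangency of A1 to both parallel lines with radius 9.0 puts P and A at W ± 9.0·n: P = (3.31, 8.37), A = (-3.31, -8.37). Equal radii place U and C the same way about Q: U = Q + 9.0·n = (24.6, -0.0621), C = Q − 9.0·n = (18.0, -16.8). Then |WC| = |C − W| = 24.6.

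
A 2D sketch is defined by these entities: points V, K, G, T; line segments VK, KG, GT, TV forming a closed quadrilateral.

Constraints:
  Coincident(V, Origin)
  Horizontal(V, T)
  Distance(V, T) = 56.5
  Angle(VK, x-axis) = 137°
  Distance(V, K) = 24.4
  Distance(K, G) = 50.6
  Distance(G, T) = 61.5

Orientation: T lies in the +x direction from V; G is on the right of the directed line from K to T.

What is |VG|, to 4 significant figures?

29.75

Checks: |KG| = 50.60 ✓; |GT| = 61.50 ✓.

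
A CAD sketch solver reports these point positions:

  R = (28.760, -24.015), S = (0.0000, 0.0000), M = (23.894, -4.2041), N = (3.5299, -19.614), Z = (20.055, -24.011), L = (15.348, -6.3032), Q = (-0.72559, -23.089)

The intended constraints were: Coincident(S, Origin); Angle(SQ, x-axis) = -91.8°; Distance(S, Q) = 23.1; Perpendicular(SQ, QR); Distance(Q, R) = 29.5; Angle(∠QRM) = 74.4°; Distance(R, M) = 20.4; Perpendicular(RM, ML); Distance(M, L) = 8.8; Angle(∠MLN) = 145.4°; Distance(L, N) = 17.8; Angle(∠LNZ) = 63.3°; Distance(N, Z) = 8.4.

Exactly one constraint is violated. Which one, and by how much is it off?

Distance(N, Z) = 8.4 — off by 8.70.

S = (0.00, 0.00) ✓; SQ at -91.80° ✓; |SQ| = 23.10 ✓; ∠(SQ, QR) = 90.00° ✓; |QR| = 29.50 ✓; ∠QRM = 74.40° ✓; |RM| = 20.40 ✓; ∠(RM, ML) = 90.00° ✓; |ML| = 8.800 ✓; ∠MLN = 145.4° ✓; |LN| = 17.80 ✓; ∠LNZ = 63.30° ✓; |NZ| = 17.10 ✗.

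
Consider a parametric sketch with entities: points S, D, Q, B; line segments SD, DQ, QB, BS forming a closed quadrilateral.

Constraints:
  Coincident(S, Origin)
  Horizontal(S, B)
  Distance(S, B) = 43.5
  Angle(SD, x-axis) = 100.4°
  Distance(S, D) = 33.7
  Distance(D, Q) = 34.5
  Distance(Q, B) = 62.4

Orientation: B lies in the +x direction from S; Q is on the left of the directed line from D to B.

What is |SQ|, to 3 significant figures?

60.2

Checks: |DQ| = 34.50 ✓; |QB| = 62.40 ✓.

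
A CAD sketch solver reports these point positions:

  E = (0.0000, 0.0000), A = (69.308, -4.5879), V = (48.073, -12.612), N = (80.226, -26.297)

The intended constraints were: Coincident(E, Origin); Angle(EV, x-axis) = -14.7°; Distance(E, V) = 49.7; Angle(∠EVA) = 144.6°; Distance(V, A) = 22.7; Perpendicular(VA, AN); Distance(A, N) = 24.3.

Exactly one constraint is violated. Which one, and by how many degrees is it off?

Perpendicular(VA, AN) — off by 6.00°.

E = (0.00, 0.00) ✓; EV at -14.70° ✓; |EV| = 49.70 ✓; ∠EVA = 144.6° ✓; |VA| = 22.70 ✓; ∠(VA, AN) = 84.00° ✗; |AN| = 24.30 ✓.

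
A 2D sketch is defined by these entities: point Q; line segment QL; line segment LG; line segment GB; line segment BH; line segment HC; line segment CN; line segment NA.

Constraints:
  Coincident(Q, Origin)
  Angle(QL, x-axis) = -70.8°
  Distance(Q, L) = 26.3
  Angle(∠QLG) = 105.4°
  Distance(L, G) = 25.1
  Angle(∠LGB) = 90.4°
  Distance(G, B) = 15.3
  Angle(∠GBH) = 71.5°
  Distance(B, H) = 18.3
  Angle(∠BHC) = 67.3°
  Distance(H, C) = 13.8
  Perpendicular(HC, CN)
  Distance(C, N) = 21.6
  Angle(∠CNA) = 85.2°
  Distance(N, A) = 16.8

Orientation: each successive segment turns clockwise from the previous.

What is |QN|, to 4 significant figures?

41.94

Q is at the origin; QL runs at -70.8° with length 26.3, so L = (8.649, -24.84). ∠QLG = 105.4° gives LG at -145.4° from the x-axis; with |LG| = 25.1, G = (-12.01, -39.09). ∠LGB = 90.4° gives GB at 125.0° from the x-axis; with |GB| = 15.3, B = (-20.79, -26.56). ∠GBH = 71.5° gives BH at 16.50° from the x-axis; with |BH| = 18.3, H = (-3.241, -21.36). ∠BHC = 67.3° gives HC at -96.20° from the x-axis; with |HC| = 13.8, C = (-4.731, -35.08). HC is perpendicular to CN, so CN runs at 173.8°; with |CN| = 21.6, N = (-26.20, -32.75). Then |QN| = |N − Q| = 41.94.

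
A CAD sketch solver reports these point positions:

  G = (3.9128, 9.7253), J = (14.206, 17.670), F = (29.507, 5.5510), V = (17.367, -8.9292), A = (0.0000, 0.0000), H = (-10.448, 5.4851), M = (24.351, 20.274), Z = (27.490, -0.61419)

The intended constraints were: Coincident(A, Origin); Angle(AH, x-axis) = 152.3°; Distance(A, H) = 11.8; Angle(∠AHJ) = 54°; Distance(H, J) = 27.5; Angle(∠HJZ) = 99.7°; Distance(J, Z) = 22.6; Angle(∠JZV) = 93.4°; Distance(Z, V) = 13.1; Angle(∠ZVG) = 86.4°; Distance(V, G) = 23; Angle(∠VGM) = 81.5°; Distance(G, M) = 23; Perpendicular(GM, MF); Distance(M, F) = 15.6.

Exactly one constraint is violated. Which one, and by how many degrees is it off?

Perpendicular(GM, MF) — off by 8.00°.

A = (0.00, 0.00) ✓; AH at 152.3° ✓; |AH| = 11.80 ✓; ∠AHJ = 54.00° ✓; |HJ| = 27.50 ✓; ∠HJZ = 99.70° ✓; |JZ| = 22.60 ✓; ∠JZV = 93.40° ✓; |ZV| = 13.10 ✓; ∠ZVG = 86.40° ✓; |VG| = 23.00 ✓; ∠VGM = 81.50° ✓; |GM| = 23.00 ✓; ∠(GM, MF) = 98.00° ✗; |MF| = 15.60 ✓.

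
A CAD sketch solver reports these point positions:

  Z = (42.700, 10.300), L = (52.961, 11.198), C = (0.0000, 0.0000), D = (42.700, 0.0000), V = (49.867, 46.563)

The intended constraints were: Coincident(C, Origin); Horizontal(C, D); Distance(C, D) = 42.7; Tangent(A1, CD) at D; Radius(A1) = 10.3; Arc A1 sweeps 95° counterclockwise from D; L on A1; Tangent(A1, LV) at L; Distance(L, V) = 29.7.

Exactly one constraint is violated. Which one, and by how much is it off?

Distance(L, V) = 29.7 — off by 5.80.

C = (0.00, 0.00) ✓; C.y = 0.00, D.y = 0.00 ✓; |CD| = 42.70 ✓; ∠(ZD, DC) = 90.00° ✓; |ZD| = 10.30 ✓; bearing(Z→L) − bearing(Z→D) = 95.00° ✓; |ZL| = 10.30 ✓; ∠(ZL, LV) = 90.00° ✓; |LV| = 35.50 ✗.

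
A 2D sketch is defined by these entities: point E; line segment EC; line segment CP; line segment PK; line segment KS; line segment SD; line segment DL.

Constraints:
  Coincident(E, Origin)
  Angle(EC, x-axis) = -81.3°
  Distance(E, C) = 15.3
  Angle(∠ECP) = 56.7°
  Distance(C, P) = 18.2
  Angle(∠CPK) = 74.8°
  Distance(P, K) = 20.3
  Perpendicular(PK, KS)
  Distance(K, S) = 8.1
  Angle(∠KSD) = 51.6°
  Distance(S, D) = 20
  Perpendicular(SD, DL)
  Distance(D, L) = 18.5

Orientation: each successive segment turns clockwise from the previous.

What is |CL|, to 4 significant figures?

38.11

∠KSD = 51.6° gives SD at -168.2° from the x-axis; with |SD| = 20.0, D = (-14.59, -1.226). SD is perpendicular to DL, so DL runs at 101.8°; with |DL| = 18.5, L = (-18.38, 16.88). Then |CL| = |L − C| = 38.11.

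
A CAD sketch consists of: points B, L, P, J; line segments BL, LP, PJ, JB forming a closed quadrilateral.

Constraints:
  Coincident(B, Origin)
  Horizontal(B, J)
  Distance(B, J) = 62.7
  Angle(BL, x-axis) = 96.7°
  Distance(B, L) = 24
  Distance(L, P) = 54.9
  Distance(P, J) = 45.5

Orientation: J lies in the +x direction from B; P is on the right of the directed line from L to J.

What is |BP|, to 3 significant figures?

34.0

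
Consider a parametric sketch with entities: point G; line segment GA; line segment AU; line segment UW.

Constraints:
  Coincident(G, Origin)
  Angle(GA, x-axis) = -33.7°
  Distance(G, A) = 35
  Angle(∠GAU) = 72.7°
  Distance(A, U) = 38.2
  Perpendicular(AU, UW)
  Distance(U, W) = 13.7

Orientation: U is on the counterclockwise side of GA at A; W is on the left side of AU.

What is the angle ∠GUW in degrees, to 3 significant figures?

39.7°

G is at the origin; GA runs at -33.7° with length 35.0, so A = 35.0·(cos -33.7°, sin -33.7°) = (29.1, -19.4). ∠GAU = 72.7°, so AU runs at -33.7° + (180° − 72.7°) = 73.6° from the x-axis; with |AU| = 38.2, U = A + 38.2·(cos 73.6°, sin 73.6°) = (39.9, 17.2). AU is perpendicular to UW; with |UW| = 13.7 on the left of AU, W = U + 13.7·(-0.959, 0.282) = (26.8, 21.1). Then cos ∠GUW = UG·UW / (|UG||UW|), giving 39.7°.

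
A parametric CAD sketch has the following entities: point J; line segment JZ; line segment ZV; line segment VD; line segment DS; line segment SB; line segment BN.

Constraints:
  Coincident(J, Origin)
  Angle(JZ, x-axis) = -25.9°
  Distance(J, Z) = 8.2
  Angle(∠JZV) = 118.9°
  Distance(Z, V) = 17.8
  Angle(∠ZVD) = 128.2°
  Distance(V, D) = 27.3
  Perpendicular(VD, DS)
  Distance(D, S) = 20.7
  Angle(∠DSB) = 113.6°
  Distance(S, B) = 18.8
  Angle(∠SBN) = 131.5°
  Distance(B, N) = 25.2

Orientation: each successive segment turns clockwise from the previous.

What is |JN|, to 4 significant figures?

6.332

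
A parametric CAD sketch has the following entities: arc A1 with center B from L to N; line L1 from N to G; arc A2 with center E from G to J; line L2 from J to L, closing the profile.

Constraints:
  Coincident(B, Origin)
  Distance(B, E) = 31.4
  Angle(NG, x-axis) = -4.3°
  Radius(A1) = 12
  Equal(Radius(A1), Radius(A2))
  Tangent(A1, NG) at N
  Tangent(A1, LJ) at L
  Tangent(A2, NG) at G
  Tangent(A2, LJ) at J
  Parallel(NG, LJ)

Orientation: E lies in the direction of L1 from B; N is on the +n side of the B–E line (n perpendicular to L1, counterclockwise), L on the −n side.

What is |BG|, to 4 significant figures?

33.61

The slot axis is L1's direction at -4.3°, so u = (cos -4.3°, sin -4.3°) = (0.9972, -0.07498) and n = (−sin -4.3°, cos -4.3°) = (0.07498, 0.9972). B is at the origin and E lies 31.4 along u from B, so E = 31.4·u = (31.31, -2.354). Tangency of A1 to both parallel lines with radius 12.0 puts N and L at B ± 12.0·n: N = (0.8997, 11.97), L = (-0.8997, -11.97). Equal radii place G and J the same way about E: G = E + 12.0·n = (32.21, 9.612), J = E − 12.0·n = (30.41, -14.32). Then |BG| = |G − B| = 33.61.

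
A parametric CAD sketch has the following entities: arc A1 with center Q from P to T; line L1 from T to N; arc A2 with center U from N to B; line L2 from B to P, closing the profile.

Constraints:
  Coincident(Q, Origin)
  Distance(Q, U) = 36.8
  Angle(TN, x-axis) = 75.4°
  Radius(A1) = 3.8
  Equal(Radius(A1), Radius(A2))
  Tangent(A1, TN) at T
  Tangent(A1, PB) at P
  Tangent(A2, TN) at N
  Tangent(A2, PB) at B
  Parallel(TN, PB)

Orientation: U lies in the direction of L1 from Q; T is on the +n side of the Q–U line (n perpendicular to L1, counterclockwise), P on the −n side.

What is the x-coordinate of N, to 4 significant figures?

5.599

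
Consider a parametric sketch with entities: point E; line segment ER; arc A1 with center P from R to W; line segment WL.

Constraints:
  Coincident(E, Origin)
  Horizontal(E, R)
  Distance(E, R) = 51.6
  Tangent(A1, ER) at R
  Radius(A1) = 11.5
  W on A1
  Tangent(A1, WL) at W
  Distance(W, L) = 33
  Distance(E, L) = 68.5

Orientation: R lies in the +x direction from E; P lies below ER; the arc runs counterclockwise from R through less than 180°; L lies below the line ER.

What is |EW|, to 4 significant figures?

43.26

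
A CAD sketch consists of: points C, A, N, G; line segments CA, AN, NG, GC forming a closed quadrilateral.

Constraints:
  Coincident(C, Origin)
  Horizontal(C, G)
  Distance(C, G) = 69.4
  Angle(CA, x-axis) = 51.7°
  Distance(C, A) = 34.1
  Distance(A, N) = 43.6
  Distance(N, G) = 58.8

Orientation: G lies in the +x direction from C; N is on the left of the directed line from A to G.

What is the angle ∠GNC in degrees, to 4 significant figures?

59.36°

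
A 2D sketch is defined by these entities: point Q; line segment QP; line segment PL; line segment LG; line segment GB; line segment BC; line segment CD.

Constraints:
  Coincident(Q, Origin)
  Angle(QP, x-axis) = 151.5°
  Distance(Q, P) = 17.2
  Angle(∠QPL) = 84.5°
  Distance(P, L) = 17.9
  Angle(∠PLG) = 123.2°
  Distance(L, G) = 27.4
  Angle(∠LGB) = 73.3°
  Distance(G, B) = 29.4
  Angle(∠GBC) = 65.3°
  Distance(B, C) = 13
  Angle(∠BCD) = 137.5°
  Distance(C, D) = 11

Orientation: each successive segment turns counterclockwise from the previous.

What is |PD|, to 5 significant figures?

18.930

Q is at the origin; QP runs at 151.5° with length 17.2, so P = (-15.116, 8.2071). ∠QPL = 84.5° gives PL at -113.00° from the x-axis; with |PL| = 17.9, L = (-22.110, -8.2699). ∠PLG = 123.2° gives LG at -56.200° from the x-axis; with |LG| = 27.4, G = (-6.8672, -31.039). ∠LGB = 73.3° gives GB at 50.500° from the x-axis; with |GB| = 29.4, B = (11.833, -8.3531). ∠GBC = 65.3° gives BC at 165.20° from the x-axis; with |BC| = 13.0, C = (-0.73525, -5.0323). ∠BCD = 137.5° gives CD at -152.30° from the x-axis; with |CD| = 11.0, D = (-10.475, -10.146). Then |PD| = |D − P| = 18.930.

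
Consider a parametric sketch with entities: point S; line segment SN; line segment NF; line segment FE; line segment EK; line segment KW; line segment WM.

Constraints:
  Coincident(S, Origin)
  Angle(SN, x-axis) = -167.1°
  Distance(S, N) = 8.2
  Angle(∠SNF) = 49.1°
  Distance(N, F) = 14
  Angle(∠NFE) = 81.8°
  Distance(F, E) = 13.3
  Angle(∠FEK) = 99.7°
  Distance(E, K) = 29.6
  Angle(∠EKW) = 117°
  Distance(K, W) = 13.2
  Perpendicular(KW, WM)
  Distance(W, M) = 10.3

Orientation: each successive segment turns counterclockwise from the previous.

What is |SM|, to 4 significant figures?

21.93

S is at the origin; SN runs at -167.1° with length 8.2, so N = (-7.993, -1.831). ∠SNF = 49.1° gives NF at -36.20° from the x-axis; with |NF| = 14.0, F = (3.304, -10.10). ∠NFE = 81.8° gives FE at 62.00° from the x-axis; with |FE| = 13.3, E = (9.548, 1.644). ∠FEK = 99.7° gives EK at 142.3° from the x-axis; with |EK| = 29.6, K = (-13.87, 19.75). ∠EKW = 117.0° gives KW at -154.7° from the x-axis; with |KW| = 13.2, W = (-25.81, 14.10). The perpendicularity gives WM at right angles to KW, so WM runs at -64.70°; with |WM| = 10.3, M = (-21.40, 4.792). Then |SM| = |M − S| = 21.93.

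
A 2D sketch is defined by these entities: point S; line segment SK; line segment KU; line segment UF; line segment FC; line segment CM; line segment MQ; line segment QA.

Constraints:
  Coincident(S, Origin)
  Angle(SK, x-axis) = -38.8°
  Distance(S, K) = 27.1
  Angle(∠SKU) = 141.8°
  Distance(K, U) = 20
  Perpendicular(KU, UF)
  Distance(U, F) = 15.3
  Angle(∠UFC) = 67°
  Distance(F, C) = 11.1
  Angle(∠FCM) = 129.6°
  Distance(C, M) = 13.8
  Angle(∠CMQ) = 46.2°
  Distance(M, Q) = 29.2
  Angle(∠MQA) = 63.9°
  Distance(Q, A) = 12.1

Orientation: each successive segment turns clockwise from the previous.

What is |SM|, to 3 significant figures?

33.1

∠UFC = 67.0° gives FC at 80.0° from the x-axis; with |FC| = 11.1, C = (12.6, -29.0). ∠FCM = 129.6° gives CM at 29.6° from the x-axis; with |CM| = 13.8, M = (24.6, -22.2). Then |SM| = |M − S| = 33.1.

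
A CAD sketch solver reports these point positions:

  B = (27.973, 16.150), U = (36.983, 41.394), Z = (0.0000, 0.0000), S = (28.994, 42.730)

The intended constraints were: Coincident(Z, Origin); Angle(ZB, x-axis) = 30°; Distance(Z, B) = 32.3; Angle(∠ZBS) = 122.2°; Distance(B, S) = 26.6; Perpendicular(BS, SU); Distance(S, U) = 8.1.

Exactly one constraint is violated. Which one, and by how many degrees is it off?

Perpendicular(BS, SU) — off by 7.29°.

Z = (0.00, 0.00) ✓; ZB at 30.00° ✓; |ZB| = 32.30 ✓; ∠ZBS = 122.2° ✓; |BS| = 26.60 ✓; ∠(BS, SU) = 97.29° ✗; |SU| = 8.100 ✓.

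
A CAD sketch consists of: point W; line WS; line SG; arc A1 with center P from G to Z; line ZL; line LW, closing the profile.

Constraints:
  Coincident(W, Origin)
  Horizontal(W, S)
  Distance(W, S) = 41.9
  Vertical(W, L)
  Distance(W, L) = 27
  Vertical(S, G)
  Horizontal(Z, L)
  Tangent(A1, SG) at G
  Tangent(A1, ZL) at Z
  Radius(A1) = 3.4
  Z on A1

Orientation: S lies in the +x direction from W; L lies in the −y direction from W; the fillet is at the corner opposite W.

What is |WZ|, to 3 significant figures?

47.0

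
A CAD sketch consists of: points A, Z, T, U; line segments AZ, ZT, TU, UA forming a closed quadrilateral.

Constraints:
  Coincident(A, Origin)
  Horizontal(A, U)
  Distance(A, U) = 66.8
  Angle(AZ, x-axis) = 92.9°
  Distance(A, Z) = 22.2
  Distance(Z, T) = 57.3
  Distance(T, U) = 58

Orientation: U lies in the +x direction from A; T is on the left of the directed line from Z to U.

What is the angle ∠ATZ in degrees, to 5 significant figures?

15.436°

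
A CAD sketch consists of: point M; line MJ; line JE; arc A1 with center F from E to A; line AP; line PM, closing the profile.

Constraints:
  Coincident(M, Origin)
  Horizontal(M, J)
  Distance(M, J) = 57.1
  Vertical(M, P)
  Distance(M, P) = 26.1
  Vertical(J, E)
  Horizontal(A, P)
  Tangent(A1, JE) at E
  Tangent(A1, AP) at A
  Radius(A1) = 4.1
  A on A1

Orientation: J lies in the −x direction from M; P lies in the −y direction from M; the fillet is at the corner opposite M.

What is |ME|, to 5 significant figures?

61.192

The virtual corner opposite M is at (-57.100, -26.100). Tangency of A1 to JE means the radius FE is perpendicular to JE and the tangent condition forces FA to be normal to AP, with radius 4.1, so the center F sits 4.1 in from both sides at F = (-53.000, -22.000). That places the tangent points at E = (-57.100, -22.000) on JE and A = (-53.000, -26.100) on AP. Then |ME| = |E − M| = 61.192.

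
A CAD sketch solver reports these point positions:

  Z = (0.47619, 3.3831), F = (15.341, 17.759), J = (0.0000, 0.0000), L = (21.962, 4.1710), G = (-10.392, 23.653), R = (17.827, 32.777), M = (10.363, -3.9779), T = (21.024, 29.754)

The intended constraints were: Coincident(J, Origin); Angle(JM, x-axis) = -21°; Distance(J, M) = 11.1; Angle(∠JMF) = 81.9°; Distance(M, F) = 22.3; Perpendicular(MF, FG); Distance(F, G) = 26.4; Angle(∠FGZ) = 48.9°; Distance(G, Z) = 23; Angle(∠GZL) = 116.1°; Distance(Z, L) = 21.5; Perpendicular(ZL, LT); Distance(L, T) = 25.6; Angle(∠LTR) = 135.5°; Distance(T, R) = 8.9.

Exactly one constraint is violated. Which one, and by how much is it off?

Distance(T, R) = 8.9 — off by 4.50.

J = (0.00, 0.00) ✓; JM at -21.00° ✓; |JM| = 11.10 ✓; ∠JMF = 81.90° ✓; |MF| = 22.30 ✓; ∠(MF, FG) = 90.00° ✓; |FG| = 26.40 ✓; ∠FGZ = 48.90° ✓; |GZ| = 23.00 ✓; ∠GZL = 116.1° ✓; |ZL| = 21.50 ✓; ∠(ZL, LT) = 90.00° ✓; |LT| = 25.60 ✓; ∠LTR = 135.5° ✓; |TR| = 4.400 ✗.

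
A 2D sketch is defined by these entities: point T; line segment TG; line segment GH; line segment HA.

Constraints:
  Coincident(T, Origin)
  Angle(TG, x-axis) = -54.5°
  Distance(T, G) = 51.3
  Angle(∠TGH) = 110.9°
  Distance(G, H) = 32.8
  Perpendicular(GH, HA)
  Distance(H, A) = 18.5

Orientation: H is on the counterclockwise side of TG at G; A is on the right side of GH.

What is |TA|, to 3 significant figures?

83.8

T is at the origin; TG runs at -54.5° with length 51.3, so G = 51.3·(cos -54.5°, sin -54.5°) = (29.8, -41.8). ∠TGH = 110.9°, so GH runs at -54.5° + (180° − 110.9°) = 14.6° from the x-axis; with |GH| = 32.8, H = G + 32.8·(cos 14.6°, sin 14.6°) = (61.5, -33.5). GH is perpendicular to HA; with |HA| = 18.5 on the right of GH, A = H + 18.5·(0.252, -0.968) = (66.2, -51.4). Then |TA| = |A − T| = 83.8.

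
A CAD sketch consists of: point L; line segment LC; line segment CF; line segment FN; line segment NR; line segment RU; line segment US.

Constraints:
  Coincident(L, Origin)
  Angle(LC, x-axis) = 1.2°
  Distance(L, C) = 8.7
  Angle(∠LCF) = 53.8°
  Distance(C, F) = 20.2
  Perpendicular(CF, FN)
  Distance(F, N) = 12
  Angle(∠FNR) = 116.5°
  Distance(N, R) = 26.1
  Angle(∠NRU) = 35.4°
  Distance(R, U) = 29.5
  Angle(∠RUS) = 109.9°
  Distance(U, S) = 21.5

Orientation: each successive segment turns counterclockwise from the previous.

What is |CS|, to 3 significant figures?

32.0

L is at the origin; LC runs at 1.2° with length 8.7, so C = (8.70, 0.182). ∠LCF = 53.8° gives CF at 127° from the x-axis; with |CF| = 20.2, F = (-3.57, 16.2). The perpendicularity gives FN at right angles to CF, so FN runs at -143°; with |FN| = 12.0, N = (-13.1, 8.94). ∠FNR = 116.5° gives NR at -79.1° from the x-axis; with |NR| = 26.1, R = (-8.17, -16.7). ∠NRU = 35.4° gives RU at 65.5° from the x-axis; with |RU| = 29.5, U = (4.06, 10.2). ∠RUS = 109.9° gives US at 136° from the x-axis; with |US| = 21.5, S = (-11.3, 25.2). Then |CS| = |S − C| = 32.0.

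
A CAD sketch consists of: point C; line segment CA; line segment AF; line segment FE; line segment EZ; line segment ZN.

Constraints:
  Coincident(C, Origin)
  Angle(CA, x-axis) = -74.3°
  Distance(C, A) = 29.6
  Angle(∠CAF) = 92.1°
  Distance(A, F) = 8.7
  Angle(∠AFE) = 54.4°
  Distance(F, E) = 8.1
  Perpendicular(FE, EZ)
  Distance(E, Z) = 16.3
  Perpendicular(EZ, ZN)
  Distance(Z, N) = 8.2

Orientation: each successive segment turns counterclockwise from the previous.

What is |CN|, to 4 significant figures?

39.30

C is at the origin; CA runs at -74.3° with length 29.6, so A = (8.010, -28.50). ∠CAF = 92.1° gives AF at 13.60° from the x-axis; with |AF| = 8.7, F = (16.47, -26.45). ∠AFE = 54.4° gives FE at 139.2° from the x-axis; with |FE| = 8.1, E = (10.33, -21.16). The perpendicularity gives EZ at right angles to FE, so EZ runs at -130.8°; with |EZ| = 16.3, Z = (-0.3166, -33.50). EZ ⟂ ZN, so ZN runs at -40.80°; with |ZN| = 8.2, N = (5.891, -38.85). Then |CN| = |N − C| = 39.30.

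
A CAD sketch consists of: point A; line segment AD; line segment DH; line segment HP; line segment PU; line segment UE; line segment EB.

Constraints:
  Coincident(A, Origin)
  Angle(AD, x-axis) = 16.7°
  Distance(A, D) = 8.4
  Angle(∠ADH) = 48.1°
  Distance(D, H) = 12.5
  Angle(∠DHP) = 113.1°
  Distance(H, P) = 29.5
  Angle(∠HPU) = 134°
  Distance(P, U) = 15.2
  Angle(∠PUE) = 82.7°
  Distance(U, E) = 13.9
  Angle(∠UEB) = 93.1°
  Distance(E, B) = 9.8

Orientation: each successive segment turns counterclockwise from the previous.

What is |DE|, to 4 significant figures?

34.69

A is at the origin; AD runs at 16.7° with length 8.4, so D = (8.046, 2.414). ∠ADH = 48.1° gives DH at 148.6° from the x-axis; with |DH| = 12.5, H = (-2.624, 8.926). ∠DHP = 113.1° gives HP at -144.5° from the x-axis; with |HP| = 29.5, P = (-26.64, -8.204). ∠HPU = 134.0° gives PU at -98.50° from the x-axis; with |PU| = 15.2, U = (-28.89, -23.24). ∠PUE = 82.7° gives UE at -1.200° from the x-axis; with |UE| = 13.9, E = (-14.99, -23.53). Then |DE| = |E − D| = 34.69.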